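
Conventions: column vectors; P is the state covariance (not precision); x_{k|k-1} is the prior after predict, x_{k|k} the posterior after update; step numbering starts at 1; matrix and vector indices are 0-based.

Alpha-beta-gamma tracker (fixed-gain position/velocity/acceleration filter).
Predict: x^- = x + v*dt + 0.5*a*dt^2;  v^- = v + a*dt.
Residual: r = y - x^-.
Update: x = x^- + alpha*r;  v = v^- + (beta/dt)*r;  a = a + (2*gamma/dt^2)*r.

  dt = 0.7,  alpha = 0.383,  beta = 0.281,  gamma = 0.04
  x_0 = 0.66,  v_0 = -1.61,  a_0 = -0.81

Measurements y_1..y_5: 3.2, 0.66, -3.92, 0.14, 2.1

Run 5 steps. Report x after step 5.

step 1: x_pred=-0.6654  r=3.8655  x^+=0.8150  v^+=-0.6253  a^+=-0.1789
step 2: x_pred=0.3335  r=0.3265  x^+=0.4585  v^+=-0.6195  a^+=-0.1256
step 3: x_pred=-0.0059  r=-3.9141  x^+=-1.5050  v^+=-2.2786  a^+=-0.7646
step 4: x_pred=-3.2873  r=3.4273  x^+=-1.9747  v^+=-1.4380  a^+=-0.2051
step 5: x_pred=-3.0315  r=5.1315  x^+=-1.0662  v^+=0.4784  a^+=0.6327

x_post = -1.0662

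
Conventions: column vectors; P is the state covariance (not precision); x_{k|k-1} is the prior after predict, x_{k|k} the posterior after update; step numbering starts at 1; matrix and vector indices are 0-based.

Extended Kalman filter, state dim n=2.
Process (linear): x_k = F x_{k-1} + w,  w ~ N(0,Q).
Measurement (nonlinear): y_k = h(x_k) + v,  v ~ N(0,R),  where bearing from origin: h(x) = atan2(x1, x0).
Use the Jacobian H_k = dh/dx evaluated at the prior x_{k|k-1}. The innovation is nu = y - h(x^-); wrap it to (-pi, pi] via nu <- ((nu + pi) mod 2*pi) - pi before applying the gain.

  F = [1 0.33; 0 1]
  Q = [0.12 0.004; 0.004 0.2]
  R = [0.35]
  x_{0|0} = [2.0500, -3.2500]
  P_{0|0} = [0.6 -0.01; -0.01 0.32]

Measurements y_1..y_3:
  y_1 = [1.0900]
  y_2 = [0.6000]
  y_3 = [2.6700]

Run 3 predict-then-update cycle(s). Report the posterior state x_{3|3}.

x_post = [-0.2183, -3.7010]

step 1: x^-=[0.9775, -3.2500]  P^-=[0.7482 0.0996; 0.0996 0.5200]  H_jac=[0.2822 0.0849]  S=[0.4181]  K=[0.5252; 0.1728]  nu=[2.3686]  x^+=[2.2215, -2.8408]  P^+=[0.6329 0.0617; 0.0617 0.5075]
step 2: x^-=[1.2841, -2.8408]  P^-=[0.8489 0.2331; 0.2331 0.7075]  H_jac=[0.2923 0.1321]  S=[0.4529]  K=[0.6159; 0.3569]  nu=[1.7463]  x^+=[2.3596, -2.2176]  P^+=[0.6771 0.1336; 0.1336 0.6498]
step 3: x^-=[1.6278, -2.2176]  P^-=[0.9560 0.3520; 0.3520 0.8498]  H_jac=[0.2930 0.2151]  S=[0.5158]  K=[0.6900; 0.5544]  nu=[-2.6756]  x^+=[-0.2183, -3.7010]  P^+=[0.7105 0.1547; 0.1547 0.6913]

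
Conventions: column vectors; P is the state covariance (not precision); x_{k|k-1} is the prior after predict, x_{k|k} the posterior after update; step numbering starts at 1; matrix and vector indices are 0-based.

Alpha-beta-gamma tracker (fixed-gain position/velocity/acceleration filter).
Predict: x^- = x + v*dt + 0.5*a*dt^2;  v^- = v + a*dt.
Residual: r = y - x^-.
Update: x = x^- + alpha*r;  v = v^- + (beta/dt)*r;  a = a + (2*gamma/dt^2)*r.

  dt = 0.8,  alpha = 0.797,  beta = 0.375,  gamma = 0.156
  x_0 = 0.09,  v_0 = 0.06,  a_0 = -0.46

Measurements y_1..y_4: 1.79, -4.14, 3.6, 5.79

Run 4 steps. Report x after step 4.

step 1: x_pred=-0.0092  r=1.7992  x^+=1.4248  v^+=0.5354  a^+=0.4171
step 2: x_pred=1.9865  r=-6.1265  x^+=-2.8963  v^+=-2.0028  a^+=-2.5696
step 3: x_pred=-5.3208  r=8.9208  x^+=1.7891  v^+=0.1232  a^+=1.7793
step 4: x_pred=2.4570  r=3.3330  x^+=5.1134  v^+=3.1090  a^+=3.4041

x_post = 5.1134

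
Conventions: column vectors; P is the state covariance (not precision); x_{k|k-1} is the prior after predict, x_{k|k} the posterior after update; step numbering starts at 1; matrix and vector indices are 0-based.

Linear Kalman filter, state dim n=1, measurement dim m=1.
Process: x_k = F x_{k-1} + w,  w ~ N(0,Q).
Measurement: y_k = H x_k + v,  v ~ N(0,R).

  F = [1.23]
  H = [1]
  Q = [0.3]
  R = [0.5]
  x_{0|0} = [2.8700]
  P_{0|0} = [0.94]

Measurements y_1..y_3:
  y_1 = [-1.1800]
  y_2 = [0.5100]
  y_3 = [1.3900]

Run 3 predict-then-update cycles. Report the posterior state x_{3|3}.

step 1: x^-=[3.5301]  P^-=[1.7221]  S=[2.2221]  K=[0.7750]  nu=[-4.7101]  x^+=[-0.1202]  P^+=[0.3875]
step 2: x^-=[-0.1478]  P^-=[0.8862]  S=[1.3862]  K=[0.6393]  nu=[0.6578]  x^+=[0.2727]  P^+=[0.3197]
step 3: x^-=[0.3355]  P^-=[0.7836]  S=[1.2836]  K=[0.6105]  nu=[1.0545]  x^+=[0.9792]  P^+=[0.3052]

x_post = [0.9792]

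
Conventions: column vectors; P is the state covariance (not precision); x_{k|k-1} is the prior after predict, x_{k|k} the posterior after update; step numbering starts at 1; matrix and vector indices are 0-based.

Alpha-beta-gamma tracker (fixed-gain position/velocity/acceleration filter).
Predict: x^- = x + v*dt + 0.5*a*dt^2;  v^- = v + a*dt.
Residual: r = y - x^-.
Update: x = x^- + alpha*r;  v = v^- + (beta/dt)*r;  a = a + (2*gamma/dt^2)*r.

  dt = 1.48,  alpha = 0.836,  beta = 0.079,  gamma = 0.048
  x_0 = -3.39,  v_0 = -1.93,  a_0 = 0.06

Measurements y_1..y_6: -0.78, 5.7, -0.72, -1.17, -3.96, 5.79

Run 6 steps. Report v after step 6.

step 1: x_pred=-6.1807  r=5.4007  x^+=-1.6657  v^+=-1.5529  a^+=0.2967
step 2: x_pred=-3.6391  r=9.3391  x^+=4.1684  v^+=-0.6153  a^+=0.7060
step 3: x_pred=4.0310  r=-4.7510  x^+=0.0592  v^+=0.1760  a^+=0.4978
step 4: x_pred=0.8648  r=-2.0348  x^+=-0.8363  v^+=0.8041  a^+=0.4086
step 5: x_pred=0.8013  r=-4.7613  x^+=-3.1791  v^+=1.1547  a^+=0.1999
step 6: x_pred=-1.2512  r=7.0412  x^+=4.6352  v^+=1.8264  a^+=0.5085

v_post = 1.8264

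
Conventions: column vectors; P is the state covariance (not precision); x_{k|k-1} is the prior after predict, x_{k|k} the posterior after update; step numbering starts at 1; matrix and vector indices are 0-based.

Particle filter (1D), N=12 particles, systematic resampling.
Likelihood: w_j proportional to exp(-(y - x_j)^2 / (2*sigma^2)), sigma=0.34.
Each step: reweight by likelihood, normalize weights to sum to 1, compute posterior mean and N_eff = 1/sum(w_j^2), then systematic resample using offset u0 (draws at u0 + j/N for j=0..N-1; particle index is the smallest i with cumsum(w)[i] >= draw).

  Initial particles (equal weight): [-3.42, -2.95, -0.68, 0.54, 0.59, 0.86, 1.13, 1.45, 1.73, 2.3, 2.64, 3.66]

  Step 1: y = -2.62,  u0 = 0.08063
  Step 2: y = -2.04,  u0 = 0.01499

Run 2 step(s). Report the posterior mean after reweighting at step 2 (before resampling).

step 1: w=[0.0914, 0.9086, 0.0000, 0.0000, 0.0000, 0.0000, 0.0000, 0.0000, 0.0000, 0.0000, 0.0000, 0.0000]  mean=-2.9929  Neff=1.1991  idx=[0, 1, 1, 1, 1, 1, 1, 1, 1, 1, 1, 1]
step 2: w=[0.0009, 0.0908, 0.0908, 0.0908, 0.0908, 0.0908, 0.0908, 0.0908, 0.0908, 0.0908, 0.0908, 0.0908]  mean=-2.9504  Neff=11.0189  idx=[1, 2, 2, 3, 4, 5, 6, 7, 8, 9, 10, 11]

post_mean = -2.9504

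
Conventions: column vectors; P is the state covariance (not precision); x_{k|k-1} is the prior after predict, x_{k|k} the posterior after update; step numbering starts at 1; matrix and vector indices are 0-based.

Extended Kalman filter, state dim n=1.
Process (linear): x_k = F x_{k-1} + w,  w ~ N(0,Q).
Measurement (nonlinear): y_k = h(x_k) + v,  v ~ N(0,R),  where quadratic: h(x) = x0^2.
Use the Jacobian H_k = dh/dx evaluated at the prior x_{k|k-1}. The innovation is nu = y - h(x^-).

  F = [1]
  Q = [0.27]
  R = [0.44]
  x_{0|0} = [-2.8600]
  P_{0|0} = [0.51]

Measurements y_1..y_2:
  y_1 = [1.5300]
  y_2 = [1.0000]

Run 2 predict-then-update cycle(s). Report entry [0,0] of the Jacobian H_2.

step 1: x^-=[-2.8600]  P^-=[0.7800]  H_jac=[-5.7200]  S=[25.9604]  K=[-0.1719]  nu=[-6.6496]  x^+=[-1.7172]  P^+=[0.0132]
step 2: x^-=[-1.7172]  P^-=[0.2832]  H_jac=[-3.4344]  S=[3.7806]  K=[-0.2573]  nu=[-1.9487]  x^+=[-1.2158]  P^+=[0.0330]

H_jac[0,0] = -3.4344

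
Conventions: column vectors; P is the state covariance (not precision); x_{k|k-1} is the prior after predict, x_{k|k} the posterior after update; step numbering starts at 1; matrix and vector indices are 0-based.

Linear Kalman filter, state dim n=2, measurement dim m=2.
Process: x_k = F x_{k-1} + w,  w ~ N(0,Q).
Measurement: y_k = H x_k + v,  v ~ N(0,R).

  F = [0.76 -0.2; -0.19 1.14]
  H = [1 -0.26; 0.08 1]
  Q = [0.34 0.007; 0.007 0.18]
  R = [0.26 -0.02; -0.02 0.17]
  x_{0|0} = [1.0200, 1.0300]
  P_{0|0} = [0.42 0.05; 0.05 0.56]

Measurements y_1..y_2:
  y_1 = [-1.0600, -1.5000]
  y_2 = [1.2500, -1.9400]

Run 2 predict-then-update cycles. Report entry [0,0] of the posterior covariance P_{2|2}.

P_post[0,0] = 0.1597

step 1: x^-=[0.5692, 0.9804]  P^-=[0.5898 -0.1361; -0.1361 0.9013]  S=[0.9815 -0.3404; -0.3404 1.0533]  K=[0.6844 0.1368; -0.0949 0.8147]  nu=[-1.3743, -2.5259]  x^+=[-0.7169, -0.9471]  P^+=[0.1741 -0.0044; -0.0044 0.1407]
step 2: x^-=[-0.3554, -0.9435]  P^-=[0.4475 -0.0542; -0.0542 0.3711]  S=[0.7608 -0.1337; -0.1337 0.5353]  K=[0.6283 0.1226; -0.0812 0.6649]  nu=[1.3601, -0.9681]  x^+=[0.3804, -1.6975]  P^+=[0.1597 -0.0045; -0.0045 0.1150]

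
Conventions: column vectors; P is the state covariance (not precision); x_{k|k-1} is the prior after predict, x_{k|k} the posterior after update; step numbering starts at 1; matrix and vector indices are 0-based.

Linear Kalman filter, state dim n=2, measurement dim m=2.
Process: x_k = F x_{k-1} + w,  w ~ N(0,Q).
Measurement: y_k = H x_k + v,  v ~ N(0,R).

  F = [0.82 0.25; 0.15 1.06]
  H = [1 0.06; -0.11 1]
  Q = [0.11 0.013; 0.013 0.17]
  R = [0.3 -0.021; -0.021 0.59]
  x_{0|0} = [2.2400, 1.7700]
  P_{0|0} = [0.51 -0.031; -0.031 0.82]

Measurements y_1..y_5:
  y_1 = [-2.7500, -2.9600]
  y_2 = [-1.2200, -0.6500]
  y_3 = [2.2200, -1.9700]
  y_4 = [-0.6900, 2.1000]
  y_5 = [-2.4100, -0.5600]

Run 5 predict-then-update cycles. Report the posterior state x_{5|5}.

step 1: x^-=[2.2793, 2.2122]  P^-=[0.4915 0.2649; 0.2649 1.0930]  S=[0.8272 0.2537; 0.2537 1.6306]  K=[0.6024 0.0356; 0.2095 0.6198]  nu=[-5.1620, -4.9215]  x^+=[-1.0056, -1.9194]  P^+=[0.1783 0.0280; 0.0280 0.3644]
step 2: x^-=[-1.3045, -2.1854]  P^-=[0.2641 0.1568; 0.1568 0.5923]  S=[0.5851 0.1413; 0.1413 1.1510]  K=[0.4542 0.0553; 0.2145 0.4733]  nu=[0.2156, 1.3919]  x^+=[-1.1296, -1.4804]  P^+=[0.1328 0.0377; 0.0377 0.2789]
step 3: x^-=[-1.2964, -1.7387]  P^-=[0.2322 0.1374; 0.1374 0.4983]  S=[0.5505 0.1199; 0.1199 1.0609]  K=[0.4243 0.0575; 0.2099 0.4317]  nu=[3.6207, -0.3739]  x^+=[0.2182, -1.1400]  P^+=[0.1238 0.0386; 0.0386 0.2546]
step 4: x^-=[-0.1061, -1.1757]  P^-=[0.2250 0.1307; 0.1307 0.4711]  S=[0.5423 0.1124; 0.1124 1.0351]  K=[0.4174 0.0571; 0.2064 0.4189]  nu=[-0.5134, 3.2640]  x^+=[-0.1341, 0.0855]  P^+=[0.1217 0.0383; 0.0383 0.2470]
step 5: x^-=[-0.0886, 0.0705]  P^-=[0.2230 0.1281; 0.1281 0.4624]  S=[0.5400 0.1095; 0.1095 1.0270]  K=[0.4157 0.0566; 0.2046 0.4148]  nu=[-2.3256, -0.6403]  x^+=[-1.0916, -0.6708]  P^+=[0.1212 0.0380; 0.0380 0.2446]

x_post = [-1.0916, -0.6708]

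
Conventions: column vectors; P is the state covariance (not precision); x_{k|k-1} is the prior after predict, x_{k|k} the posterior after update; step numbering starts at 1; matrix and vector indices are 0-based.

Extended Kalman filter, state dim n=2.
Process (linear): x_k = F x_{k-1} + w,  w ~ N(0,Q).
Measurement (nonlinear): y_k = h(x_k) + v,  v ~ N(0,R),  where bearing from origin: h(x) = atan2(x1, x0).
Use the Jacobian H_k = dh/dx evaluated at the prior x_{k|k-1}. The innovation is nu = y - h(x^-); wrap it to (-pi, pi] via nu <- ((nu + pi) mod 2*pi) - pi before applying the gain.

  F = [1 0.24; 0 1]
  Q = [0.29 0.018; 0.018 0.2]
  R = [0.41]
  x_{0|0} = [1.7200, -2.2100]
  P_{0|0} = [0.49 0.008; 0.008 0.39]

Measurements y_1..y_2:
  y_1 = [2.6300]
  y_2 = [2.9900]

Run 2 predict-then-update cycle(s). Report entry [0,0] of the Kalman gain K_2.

step 1: x^-=[1.1896, -2.2100]  P^-=[0.8063 0.1196; 0.1196 0.5900]  H_jac=[0.3508 0.1888]  S=[0.5461]  K=[0.5593; 0.2808]  nu=[-2.5762]  x^+=[-0.2513, -2.9335]  P^+=[0.6354 0.0338; 0.0338 0.5469]
step 2: x^-=[-0.9554, -2.9335]  P^-=[0.9732 0.1831; 0.1831 0.7469]  H_jac=[0.3082 -0.1004]  S=[0.4986]  K=[0.5647; -0.0372]  nu=[-1.4075]  x^+=[-1.7501, -2.8812]  P^+=[0.8142 0.1935; 0.1935 0.7462]

K[0,0] = 0.5647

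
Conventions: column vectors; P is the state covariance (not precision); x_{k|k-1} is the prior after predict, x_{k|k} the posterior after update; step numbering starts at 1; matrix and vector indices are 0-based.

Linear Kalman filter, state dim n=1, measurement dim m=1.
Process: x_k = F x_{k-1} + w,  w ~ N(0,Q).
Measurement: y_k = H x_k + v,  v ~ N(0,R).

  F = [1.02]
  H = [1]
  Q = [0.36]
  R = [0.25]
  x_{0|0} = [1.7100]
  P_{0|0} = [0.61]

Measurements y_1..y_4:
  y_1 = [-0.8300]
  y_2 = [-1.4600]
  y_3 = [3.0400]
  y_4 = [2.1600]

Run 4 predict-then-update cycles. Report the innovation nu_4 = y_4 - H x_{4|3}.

innov = [0.4053]

step 1: x^-=[1.7442]  P^-=[0.9946]  S=[1.2446]  K=[0.7991]  nu=[-2.5742]  x^+=[-0.3129]  P^+=[0.1998]
step 2: x^-=[-0.3192]  P^-=[0.5679]  S=[0.8179]  K=[0.6943]  nu=[-1.1408]  x^+=[-1.1113]  P^+=[0.1736]
step 3: x^-=[-1.1335]  P^-=[0.5406]  S=[0.7906]  K=[0.6838]  nu=[4.1735]  x^+=[1.7203]  P^+=[0.1709]
step 4: x^-=[1.7547]  P^-=[0.5379]  S=[0.7879]  K=[0.6827]  nu=[0.4053]  x^+=[2.0314]  P^+=[0.1707]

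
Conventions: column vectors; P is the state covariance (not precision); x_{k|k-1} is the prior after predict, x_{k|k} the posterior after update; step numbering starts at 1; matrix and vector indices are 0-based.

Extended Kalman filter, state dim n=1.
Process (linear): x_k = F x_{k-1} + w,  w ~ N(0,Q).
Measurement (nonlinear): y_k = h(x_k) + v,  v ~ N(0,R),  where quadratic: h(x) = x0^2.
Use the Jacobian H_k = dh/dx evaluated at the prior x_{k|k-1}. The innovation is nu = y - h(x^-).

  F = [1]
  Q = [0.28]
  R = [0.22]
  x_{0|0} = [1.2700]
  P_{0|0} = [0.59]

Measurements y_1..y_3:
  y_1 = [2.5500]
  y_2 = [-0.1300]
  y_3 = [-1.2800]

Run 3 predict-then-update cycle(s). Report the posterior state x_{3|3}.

x_post = [-0.1102]

step 1: x^-=[1.2700]  P^-=[0.8700]  H_jac=[2.5400]  S=[5.8329]  K=[0.3789]  nu=[0.9371]  x^+=[1.6250]  P^+=[0.0328]
step 2: x^-=[1.6250]  P^-=[0.3128]  H_jac=[3.2500]  S=[3.5242]  K=[0.2885]  nu=[-2.7707]  x^+=[0.8257]  P^+=[0.0195]
step 3: x^-=[0.8257]  P^-=[0.2995]  H_jac=[1.6515]  S=[1.0369]  K=[0.4771]  nu=[-1.9618]  x^+=[-0.1102]  P^+=[0.0636]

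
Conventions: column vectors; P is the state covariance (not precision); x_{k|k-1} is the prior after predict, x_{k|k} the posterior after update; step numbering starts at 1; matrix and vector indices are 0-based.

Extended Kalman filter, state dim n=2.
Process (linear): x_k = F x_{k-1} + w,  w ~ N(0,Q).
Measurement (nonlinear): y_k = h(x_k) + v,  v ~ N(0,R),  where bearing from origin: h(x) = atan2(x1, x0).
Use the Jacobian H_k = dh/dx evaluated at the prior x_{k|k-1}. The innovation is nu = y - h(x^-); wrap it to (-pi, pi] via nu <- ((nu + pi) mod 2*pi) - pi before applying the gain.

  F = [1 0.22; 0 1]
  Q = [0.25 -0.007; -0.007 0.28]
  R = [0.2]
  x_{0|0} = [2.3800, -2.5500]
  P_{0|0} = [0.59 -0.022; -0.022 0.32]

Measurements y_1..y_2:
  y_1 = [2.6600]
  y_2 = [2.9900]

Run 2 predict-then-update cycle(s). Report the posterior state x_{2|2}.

step 1: x^-=[1.8190, -2.5500]  P^-=[0.8458 0.0414; 0.0414 0.6000]  H_jac=[0.2599 0.1854]  S=[0.2817]  K=[0.8075; 0.4330]  nu=[-2.6720]  x^+=[-0.3386, -3.7070]  P^+=[0.6621 -0.0571; -0.0571 0.5472]
step 2: x^-=[-1.1541, -3.7070]  P^-=[0.9135 0.0563; 0.0563 0.8272]  H_jac=[0.2459 -0.0766]  S=[0.2580]  K=[0.8541; -0.1919]  nu=[-1.4206]  x^+=[-2.3674, -3.4345]  P^+=[0.7253 0.0985; 0.0985 0.8177]

x_post = [-2.3674, -3.4345]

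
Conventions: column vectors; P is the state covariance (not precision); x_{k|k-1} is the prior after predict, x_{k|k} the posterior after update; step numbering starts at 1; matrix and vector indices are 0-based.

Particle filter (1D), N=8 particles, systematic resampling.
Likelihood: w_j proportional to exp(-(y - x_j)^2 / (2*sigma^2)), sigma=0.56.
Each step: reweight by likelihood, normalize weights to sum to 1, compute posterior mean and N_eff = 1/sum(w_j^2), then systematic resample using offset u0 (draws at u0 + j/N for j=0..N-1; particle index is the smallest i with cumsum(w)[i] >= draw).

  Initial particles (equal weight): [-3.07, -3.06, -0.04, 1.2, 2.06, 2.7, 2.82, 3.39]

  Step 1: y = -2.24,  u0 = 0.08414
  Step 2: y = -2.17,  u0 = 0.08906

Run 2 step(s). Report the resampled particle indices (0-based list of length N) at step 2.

resampled_idx = [0, 1, 2, 3, 4, 5, 6, 7]

step 1: w=[0.4931, 0.5062, 0.0007, 0.0000, 0.0000, 0.0000, 0.0000, 0.0000]  mean=-3.0629  Neff=2.0023  idx=[0, 0, 0, 0, 1, 1, 1, 1]
step 2: w=[0.1232, 0.1232, 0.1232, 0.1232, 0.1268, 0.1268, 0.1268, 0.1268]  mean=-3.0649  Neff=7.9984  idx=[0, 1, 2, 3, 4, 5, 6, 7]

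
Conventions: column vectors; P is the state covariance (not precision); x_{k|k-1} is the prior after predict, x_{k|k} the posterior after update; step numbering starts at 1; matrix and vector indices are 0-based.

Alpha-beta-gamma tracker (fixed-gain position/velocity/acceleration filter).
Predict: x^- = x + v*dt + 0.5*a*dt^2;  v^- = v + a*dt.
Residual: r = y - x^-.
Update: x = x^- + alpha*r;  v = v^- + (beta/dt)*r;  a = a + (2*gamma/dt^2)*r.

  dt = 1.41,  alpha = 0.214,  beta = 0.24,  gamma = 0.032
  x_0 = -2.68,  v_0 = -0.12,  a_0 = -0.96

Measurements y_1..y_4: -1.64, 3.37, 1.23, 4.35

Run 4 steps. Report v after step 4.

v_post = 0.5983

step 1: x_pred=-3.8035  r=2.1635  x^+=-3.3405  v^+=-1.1053  a^+=-0.8904
step 2: x_pred=-5.7841  r=9.1541  x^+=-3.8251  v^+=-0.8026  a^+=-0.5957
step 3: x_pred=-5.5489  r=6.7789  x^+=-4.0982  v^+=-0.4886  a^+=-0.3774
step 4: x_pred=-5.1624  r=9.5124  x^+=-3.1268  v^+=0.5983  a^+=-0.0712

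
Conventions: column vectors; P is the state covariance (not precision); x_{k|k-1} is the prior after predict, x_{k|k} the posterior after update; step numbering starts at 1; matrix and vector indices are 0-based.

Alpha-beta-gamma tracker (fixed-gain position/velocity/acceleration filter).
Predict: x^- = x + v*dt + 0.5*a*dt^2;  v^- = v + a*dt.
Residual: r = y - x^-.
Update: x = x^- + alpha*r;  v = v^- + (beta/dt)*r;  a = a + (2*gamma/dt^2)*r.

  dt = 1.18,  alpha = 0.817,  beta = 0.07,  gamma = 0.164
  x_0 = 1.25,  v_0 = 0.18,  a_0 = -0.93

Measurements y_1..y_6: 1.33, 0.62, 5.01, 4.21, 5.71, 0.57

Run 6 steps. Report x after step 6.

x_post = 2.0001

step 1: x_pred=0.8149  r=0.5151  x^+=1.2357  v^+=-0.8868  a^+=-0.8087
step 2: x_pred=-0.3737  r=0.9937  x^+=0.4381  v^+=-1.7821  a^+=-0.5746
step 3: x_pred=-2.0648  r=7.0748  x^+=3.7153  v^+=-2.0404  a^+=1.0920
step 4: x_pred=2.0678  r=2.1422  x^+=3.8180  v^+=-0.6248  a^+=1.5966
step 5: x_pred=4.1923  r=1.5177  x^+=5.4323  v^+=1.3492  a^+=1.9541
step 6: x_pred=8.3848  r=-7.8148  x^+=2.0001  v^+=3.1915  a^+=0.1132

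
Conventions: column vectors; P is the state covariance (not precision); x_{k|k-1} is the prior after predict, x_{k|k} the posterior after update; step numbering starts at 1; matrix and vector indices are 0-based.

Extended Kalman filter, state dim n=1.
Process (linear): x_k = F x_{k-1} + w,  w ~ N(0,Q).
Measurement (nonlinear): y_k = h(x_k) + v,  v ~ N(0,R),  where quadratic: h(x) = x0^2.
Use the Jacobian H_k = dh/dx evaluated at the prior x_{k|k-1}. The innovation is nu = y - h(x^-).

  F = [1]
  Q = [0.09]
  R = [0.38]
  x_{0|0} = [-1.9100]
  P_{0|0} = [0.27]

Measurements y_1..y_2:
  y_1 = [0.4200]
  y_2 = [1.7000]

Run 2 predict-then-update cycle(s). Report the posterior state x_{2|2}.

x_post = [-1.2404]

step 1: x^-=[-1.9100]  P^-=[0.3600]  H_jac=[-3.8200]  S=[5.6333]  K=[-0.2441]  nu=[-3.2281]  x^+=[-1.1220]  P^+=[0.0243]
step 2: x^-=[-1.1220]  P^-=[0.1143]  H_jac=[-2.2439]  S=[0.9554]  K=[-0.2684]  nu=[0.4412]  x^+=[-1.2404]  P^+=[0.0455]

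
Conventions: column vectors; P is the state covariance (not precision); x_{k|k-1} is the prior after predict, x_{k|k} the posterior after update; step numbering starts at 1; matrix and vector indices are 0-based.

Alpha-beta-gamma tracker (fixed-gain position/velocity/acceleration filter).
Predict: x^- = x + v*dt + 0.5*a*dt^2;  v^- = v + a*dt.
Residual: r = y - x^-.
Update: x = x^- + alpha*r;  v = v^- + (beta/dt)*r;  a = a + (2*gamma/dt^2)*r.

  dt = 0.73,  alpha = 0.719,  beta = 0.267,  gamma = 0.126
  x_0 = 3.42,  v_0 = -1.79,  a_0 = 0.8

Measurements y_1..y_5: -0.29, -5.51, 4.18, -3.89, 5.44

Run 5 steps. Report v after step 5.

v_post = 3.1725

step 1: x_pred=2.3265  r=-2.6165  x^+=0.4452  v^+=-2.1630  a^+=-0.4373
step 2: x_pred=-1.2503  r=-4.2597  x^+=-4.3130  v^+=-4.0402  a^+=-2.4516
step 3: x_pred=-7.9156  r=12.0956  x^+=0.7811  v^+=-1.4059  a^+=3.2682
step 4: x_pred=0.6256  r=-4.5156  x^+=-2.6211  v^+=-0.6717  a^+=1.1328
step 5: x_pred=-2.8096  r=8.2496  x^+=3.1219  v^+=3.1725  a^+=5.0339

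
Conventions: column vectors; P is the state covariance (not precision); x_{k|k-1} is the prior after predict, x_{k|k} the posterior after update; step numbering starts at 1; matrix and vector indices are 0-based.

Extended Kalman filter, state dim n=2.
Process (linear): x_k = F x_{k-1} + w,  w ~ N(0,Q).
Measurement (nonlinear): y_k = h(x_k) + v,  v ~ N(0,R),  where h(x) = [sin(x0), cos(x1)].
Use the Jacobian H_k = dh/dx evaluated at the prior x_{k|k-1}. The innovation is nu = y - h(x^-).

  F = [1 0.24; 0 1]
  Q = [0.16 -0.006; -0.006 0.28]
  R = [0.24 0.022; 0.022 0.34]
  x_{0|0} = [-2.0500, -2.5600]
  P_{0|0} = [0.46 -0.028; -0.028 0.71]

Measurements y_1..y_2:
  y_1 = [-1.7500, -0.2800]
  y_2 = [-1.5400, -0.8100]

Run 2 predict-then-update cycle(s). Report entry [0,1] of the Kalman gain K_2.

step 1: x^-=[-2.6644, -2.5600]  P^-=[0.6475 0.1364; 0.1364 0.9900]  H_jac=[-0.8883 0.0000; 0.0000 0.5494]  S=[0.7509 -0.0446; -0.0446 0.6388]  K=[-0.7621 0.0641; -0.1113 0.8437]  nu=[-1.2907, 0.5556]  x^+=[-1.6451, -1.9476]  P^+=[0.2043 0.0092; 0.0092 0.5177]
step 2: x^-=[-2.1125, -1.9476]  P^-=[0.3985 0.1274; 0.1274 0.7977]  H_jac=[-0.5156 0.0000; 0.0000 0.9298]  S=[0.3460 -0.0391; -0.0391 1.0297]  K=[-0.5835 0.0929; -0.1090 0.7162]  nu=[-0.6832, -0.4420]  x^+=[-1.7549, -2.1898]  P^+=[0.2676 0.0202; 0.0202 0.2593]

K[0,1] = 0.0929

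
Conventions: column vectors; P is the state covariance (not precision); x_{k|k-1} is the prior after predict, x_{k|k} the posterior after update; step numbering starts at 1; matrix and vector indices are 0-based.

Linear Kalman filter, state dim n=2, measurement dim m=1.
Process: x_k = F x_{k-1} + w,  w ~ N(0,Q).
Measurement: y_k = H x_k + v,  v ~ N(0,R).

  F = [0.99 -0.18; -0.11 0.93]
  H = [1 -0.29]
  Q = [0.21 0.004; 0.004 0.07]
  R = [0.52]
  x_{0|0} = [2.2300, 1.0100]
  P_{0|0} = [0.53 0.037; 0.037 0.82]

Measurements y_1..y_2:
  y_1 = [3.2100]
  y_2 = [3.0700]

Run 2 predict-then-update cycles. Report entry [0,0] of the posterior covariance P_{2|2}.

P_post[0,0] = 0.2574

step 1: x^-=[2.0259, 0.6940]  P^-=[0.7428 -0.1562; -0.1562 0.7781]  S=[1.4189]  K=[0.5555; -0.2691]  nu=[1.3854]  x^+=[2.7954, 0.3212]  P^+=[0.3051 0.0559; 0.0559 0.6753]
step 2: x^-=[2.7097, -0.0088]  P^-=[0.5109 -0.0897; -0.0897 0.6463]  S=[1.1373]  K=[0.4721; -0.2437]  nu=[0.3578]  x^+=[2.8786, -0.0960]  P^+=[0.2574 0.0411; 0.0411 0.5788]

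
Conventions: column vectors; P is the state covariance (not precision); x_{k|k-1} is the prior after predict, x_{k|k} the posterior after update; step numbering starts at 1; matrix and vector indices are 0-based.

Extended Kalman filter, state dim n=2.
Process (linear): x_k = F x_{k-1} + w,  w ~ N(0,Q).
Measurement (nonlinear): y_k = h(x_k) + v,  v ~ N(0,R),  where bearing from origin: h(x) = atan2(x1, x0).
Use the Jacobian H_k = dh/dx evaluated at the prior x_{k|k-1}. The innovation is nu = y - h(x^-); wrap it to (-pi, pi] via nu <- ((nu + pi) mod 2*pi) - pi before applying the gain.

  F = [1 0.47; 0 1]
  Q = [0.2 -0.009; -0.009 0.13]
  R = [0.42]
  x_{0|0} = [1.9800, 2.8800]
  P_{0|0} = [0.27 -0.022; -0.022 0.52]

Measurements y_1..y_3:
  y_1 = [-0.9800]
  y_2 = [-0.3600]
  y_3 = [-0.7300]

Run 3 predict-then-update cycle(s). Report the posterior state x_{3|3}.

x_post = [5.8677, 2.2159]

step 1: x^-=[3.3336, 2.8800]  P^-=[0.5642 0.2134; 0.2134 0.6500]  H_jac=[-0.1484 0.1718]  S=[0.4407]  K=[-0.1068; 0.1815]  nu=[-1.6925]  x^+=[3.5144, 2.5728]  P^+=[0.5592 0.2219; 0.2219 0.6355]
step 2: x^-=[4.7236, 2.5728]  P^-=[1.1082 0.5116; 0.5116 0.7655]  H_jac=[-0.0889 0.1633]  S=[0.4343]  K=[-0.0346; 0.1830]  nu=[-0.8587]  x^+=[4.7533, 2.4157]  P^+=[1.1076 0.5144; 0.5144 0.7509]
step 3: x^-=[5.8887, 2.4157]  P^-=[1.9570 0.8583; 0.8583 0.8809]  H_jac=[-0.0596 0.1454]  S=[0.4307]  K=[0.0187; 0.1785]  nu=[-1.1193]  x^+=[5.8677, 2.2159]  P^+=[1.9569 0.8569; 0.8569 0.8672]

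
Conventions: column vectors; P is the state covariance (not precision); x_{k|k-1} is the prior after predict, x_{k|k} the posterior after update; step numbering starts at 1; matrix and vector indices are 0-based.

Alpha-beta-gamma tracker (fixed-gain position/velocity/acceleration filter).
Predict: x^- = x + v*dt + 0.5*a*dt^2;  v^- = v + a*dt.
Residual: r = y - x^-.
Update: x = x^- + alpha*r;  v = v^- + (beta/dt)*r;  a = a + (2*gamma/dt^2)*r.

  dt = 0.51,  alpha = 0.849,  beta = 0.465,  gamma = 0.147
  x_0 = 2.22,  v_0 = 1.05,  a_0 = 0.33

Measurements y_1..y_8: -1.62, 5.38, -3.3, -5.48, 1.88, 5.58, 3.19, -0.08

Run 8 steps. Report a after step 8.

a_post = -5.7236

step 1: x_pred=2.7984  r=-4.4184  x^+=-0.9528  v^+=-2.8103  a^+=-4.6643
step 2: x_pred=-2.9926  r=8.3726  x^+=4.1157  v^+=2.4448  a^+=4.7996
step 3: x_pred=5.9868  r=-9.2868  x^+=-1.8977  v^+=-3.5747  a^+=-5.6976
step 4: x_pred=-4.4618  r=-1.0182  x^+=-5.3262  v^+=-7.4089  a^+=-6.8485
step 5: x_pred=-9.9954  r=11.8754  x^+=0.0868  v^+=-0.0740  a^+=6.5747
step 6: x_pred=0.9041  r=4.6759  x^+=4.8739  v^+=7.5424  a^+=11.8600
step 7: x_pred=10.2630  r=-7.0730  x^+=4.2580  v^+=7.1421  a^+=3.8652
step 8: x_pred=8.4032  r=-8.4832  x^+=1.2010  v^+=1.3787  a^+=-5.7236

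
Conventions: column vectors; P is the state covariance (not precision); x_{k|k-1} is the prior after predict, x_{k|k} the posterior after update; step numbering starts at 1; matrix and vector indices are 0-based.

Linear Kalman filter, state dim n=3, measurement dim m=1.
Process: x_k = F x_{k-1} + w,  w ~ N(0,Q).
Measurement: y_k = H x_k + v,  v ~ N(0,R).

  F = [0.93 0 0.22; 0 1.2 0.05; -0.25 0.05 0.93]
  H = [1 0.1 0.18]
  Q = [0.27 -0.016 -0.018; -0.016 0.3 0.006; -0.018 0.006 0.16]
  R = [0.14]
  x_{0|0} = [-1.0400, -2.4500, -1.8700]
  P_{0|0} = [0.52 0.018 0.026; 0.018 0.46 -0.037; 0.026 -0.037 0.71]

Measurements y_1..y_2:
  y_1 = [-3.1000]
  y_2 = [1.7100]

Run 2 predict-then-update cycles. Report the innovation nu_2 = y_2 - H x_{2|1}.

step 1: x^-=[-1.3786, -3.0335, -1.6016]  P^-=[0.7648 0.0033 0.0279; 0.0033 0.9597 0.0195; 0.0279 0.0195 0.7917]  S=[0.9514]  K=[0.8094; 0.1081; 0.1811]  nu=[-1.1298]  x^+=[-2.2931, -3.1556, -1.8062]  P^+=[0.1414 -0.0799 -0.1116; -0.0799 0.9486 0.0009; -0.1116 0.0009 0.7605]
step 2: x^-=[-2.5299, -3.8770, -1.2643]  P^-=[0.3834 -0.1017 0.0106; -0.1017 1.6680 0.1246; 0.0106 0.1246 0.8830]  S=[0.5567]  K=[0.6739; 0.1572; 0.3270]  nu=[4.8552]  x^+=[0.7422, -3.1140, 0.3232]  P^+=[0.1306 -0.1607 -0.1121; -0.1607 1.6543 0.0960; -0.1121 0.0960 0.8235]

innov = [4.8552]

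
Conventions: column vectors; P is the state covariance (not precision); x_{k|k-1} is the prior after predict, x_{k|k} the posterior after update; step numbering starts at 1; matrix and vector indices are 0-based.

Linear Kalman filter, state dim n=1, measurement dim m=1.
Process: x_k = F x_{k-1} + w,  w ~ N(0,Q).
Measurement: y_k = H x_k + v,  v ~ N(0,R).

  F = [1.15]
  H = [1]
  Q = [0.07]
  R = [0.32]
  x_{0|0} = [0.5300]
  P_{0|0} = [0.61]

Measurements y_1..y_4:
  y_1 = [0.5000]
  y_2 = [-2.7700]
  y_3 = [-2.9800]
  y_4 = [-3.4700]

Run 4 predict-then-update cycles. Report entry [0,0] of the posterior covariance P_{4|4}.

P_post[0,0] = 0.1478

step 1: x^-=[0.6095]  P^-=[0.8767]  S=[1.1967]  K=[0.7326]  nu=[-0.1095]  x^+=[0.5293]  P^+=[0.2344]
step 2: x^-=[0.6087]  P^-=[0.3800]  S=[0.7000]  K=[0.5429]  nu=[-3.3787]  x^+=[-1.2255]  P^+=[0.1737]
step 3: x^-=[-1.4094]  P^-=[0.2997]  S=[0.6197]  K=[0.4837]  nu=[-1.5706]  x^+=[-2.1690]  P^+=[0.1548]
step 4: x^-=[-2.4944]  P^-=[0.2747]  S=[0.5947]  K=[0.4619]  nu=[-0.9756]  x^+=[-2.9450]  P^+=[0.1478]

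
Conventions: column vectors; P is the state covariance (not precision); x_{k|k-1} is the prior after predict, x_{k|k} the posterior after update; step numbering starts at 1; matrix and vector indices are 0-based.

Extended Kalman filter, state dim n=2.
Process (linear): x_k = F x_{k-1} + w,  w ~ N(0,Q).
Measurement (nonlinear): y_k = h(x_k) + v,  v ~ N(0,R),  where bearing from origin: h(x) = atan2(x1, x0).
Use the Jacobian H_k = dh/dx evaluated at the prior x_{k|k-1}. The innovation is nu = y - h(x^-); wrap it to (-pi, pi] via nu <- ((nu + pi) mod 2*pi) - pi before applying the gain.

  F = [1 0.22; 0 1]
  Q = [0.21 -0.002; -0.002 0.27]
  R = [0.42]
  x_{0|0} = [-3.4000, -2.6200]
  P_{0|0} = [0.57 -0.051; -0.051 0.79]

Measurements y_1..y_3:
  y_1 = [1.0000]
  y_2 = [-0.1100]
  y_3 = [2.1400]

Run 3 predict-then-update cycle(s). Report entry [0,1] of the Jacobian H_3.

H_jac[0,1] = -0.1449

step 1: x^-=[-3.9764, -2.6200]  P^-=[0.7958 0.1208; 0.1208 1.0600]  H_jac=[0.1155 -0.1754]  S=[0.4583]  K=[0.1544; -0.3751]  nu=[-2.7242]  x^+=[-4.3970, -1.5981]  P^+=[0.7849 0.1473; 0.1473 0.9955]
step 2: x^-=[-4.7486, -1.5981]  P^-=[1.1079 0.3644; 0.3644 1.2655]  H_jac=[0.0637 -0.1892]  S=[0.4610]  K=[0.0035; -0.4690]  nu=[2.7070]  x^+=[-4.7392, -2.8676]  P^+=[1.1079 0.3651; 0.3651 1.1641]
step 3: x^-=[-5.3700, -2.8676]  P^-=[1.5349 0.6192; 0.6192 1.4341]  H_jac=[0.0774 -0.1449]  S=[0.4454]  K=[0.0652; -0.3590]  nu=[-1.4921]  x^+=[-5.4673, -2.3320]  P^+=[1.5330 0.6296; 0.6296 1.3767]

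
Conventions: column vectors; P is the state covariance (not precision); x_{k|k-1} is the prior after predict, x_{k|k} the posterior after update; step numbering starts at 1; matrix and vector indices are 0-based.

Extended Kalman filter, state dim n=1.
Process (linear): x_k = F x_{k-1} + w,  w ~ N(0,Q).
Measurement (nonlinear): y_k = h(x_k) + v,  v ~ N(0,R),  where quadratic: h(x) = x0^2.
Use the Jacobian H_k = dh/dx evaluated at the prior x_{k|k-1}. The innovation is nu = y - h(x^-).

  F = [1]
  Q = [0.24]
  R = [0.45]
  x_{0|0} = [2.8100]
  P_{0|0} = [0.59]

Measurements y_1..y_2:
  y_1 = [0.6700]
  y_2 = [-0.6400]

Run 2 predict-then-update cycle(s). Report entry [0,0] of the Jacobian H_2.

H_jac[0,0] = 3.0918

step 1: x^-=[2.8100]  P^-=[0.8300]  H_jac=[5.6200]  S=[26.6651]  K=[0.1749]  nu=[-7.2261]  x^+=[1.5459]  P^+=[0.0140]
step 2: x^-=[1.5459]  P^-=[0.2540]  H_jac=[3.0918]  S=[2.8782]  K=[0.2729]  nu=[-3.0299]  x^+=[0.7192]  P^+=[0.0397]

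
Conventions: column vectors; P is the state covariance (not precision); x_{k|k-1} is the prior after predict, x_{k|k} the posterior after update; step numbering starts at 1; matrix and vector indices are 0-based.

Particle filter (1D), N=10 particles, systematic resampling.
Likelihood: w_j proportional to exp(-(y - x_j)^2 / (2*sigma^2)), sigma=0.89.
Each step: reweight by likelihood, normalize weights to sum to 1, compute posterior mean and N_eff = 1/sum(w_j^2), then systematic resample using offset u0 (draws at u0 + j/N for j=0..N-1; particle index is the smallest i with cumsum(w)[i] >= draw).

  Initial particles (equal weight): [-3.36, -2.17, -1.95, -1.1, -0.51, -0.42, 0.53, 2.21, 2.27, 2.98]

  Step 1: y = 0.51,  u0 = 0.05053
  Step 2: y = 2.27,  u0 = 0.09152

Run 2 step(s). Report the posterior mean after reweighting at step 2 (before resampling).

post_mean = 1.5759

step 1: w=[0.0000, 0.0041, 0.0083, 0.0735, 0.1957, 0.2187, 0.3774, 0.0609, 0.0534, 0.0080]  mean=0.1822  Neff=4.1552  idx=[3, 4, 4, 5, 5, 6, 6, 6, 6, 8]
step 2: w=[0.0005, 0.0047, 0.0047, 0.0064, 0.0064, 0.0908, 0.0908, 0.0908, 0.0908, 0.6141]  mean=1.5759  Neff=2.4376  idx=[5, 6, 7, 9, 9, 9, 9, 9, 9, 9]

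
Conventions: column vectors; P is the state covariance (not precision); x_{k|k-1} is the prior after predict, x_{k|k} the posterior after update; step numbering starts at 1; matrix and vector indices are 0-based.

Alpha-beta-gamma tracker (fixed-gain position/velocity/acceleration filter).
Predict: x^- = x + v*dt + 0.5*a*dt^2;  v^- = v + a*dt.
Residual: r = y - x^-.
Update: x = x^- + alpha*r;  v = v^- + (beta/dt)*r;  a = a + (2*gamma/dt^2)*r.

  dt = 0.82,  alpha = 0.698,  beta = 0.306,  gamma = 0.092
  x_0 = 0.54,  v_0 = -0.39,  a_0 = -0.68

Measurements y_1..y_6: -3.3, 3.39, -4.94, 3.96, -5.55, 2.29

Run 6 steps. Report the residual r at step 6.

resid = 6.5466

step 1: x_pred=-0.0084  r=-3.2916  x^+=-2.3059  v^+=-2.1759  a^+=-1.5807
step 2: x_pred=-4.6216  r=8.0116  x^+=0.9705  v^+=-0.4824  a^+=0.6116
step 3: x_pred=0.7805  r=-5.7205  x^+=-3.2124  v^+=-2.1156  a^+=-0.9538
step 4: x_pred=-5.2679  r=9.2279  x^+=1.1732  v^+=0.5459  a^+=1.5714
step 5: x_pred=2.1491  r=-7.6991  x^+=-3.2249  v^+=-1.0387  a^+=-0.5354
step 6: x_pred=-4.2566  r=6.5466  x^+=0.3129  v^+=0.9653  a^+=1.2560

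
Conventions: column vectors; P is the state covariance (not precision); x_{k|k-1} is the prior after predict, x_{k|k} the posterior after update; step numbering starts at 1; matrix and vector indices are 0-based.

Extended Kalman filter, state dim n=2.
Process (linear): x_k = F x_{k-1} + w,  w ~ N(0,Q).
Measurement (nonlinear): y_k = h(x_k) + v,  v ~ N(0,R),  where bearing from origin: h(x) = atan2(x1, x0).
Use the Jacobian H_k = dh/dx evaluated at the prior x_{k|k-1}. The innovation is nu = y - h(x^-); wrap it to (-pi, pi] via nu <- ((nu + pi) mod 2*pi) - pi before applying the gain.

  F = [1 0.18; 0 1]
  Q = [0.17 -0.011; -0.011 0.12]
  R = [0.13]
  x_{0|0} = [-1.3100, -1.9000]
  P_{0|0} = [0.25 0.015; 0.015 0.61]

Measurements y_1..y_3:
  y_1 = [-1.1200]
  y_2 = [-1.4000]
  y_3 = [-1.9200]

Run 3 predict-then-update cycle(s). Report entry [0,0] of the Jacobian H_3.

H_jac[0,0] = 0.2666

step 1: x^-=[-1.6520, -1.9000]  P^-=[0.4452 0.1138; 0.1138 0.7300]  H_jac=[0.2997 -0.2606]  S=[0.2018]  K=[0.5142; -0.7737]  nu=[1.1665]  x^+=[-1.0521, -2.8025]  P^+=[0.3918 0.1941; 0.1941 0.6092]
step 2: x^-=[-1.5566, -2.8025]  P^-=[0.6514 0.2927; 0.2927 0.7292]  H_jac=[0.2727 -0.1515]  S=[0.1710]  K=[0.7796; -0.1790]  nu=[0.6778]  x^+=[-1.0282, -2.9239]  P^+=[0.5475 0.3166; 0.3166 0.7237]
step 3: x^-=[-1.5545, -2.9239]  P^-=[0.8549 0.4359; 0.4359 0.8437]  H_jac=[0.2666 -0.1418]  S=[0.1748]  K=[0.9507; -0.0194]  nu=[0.1394]  x^+=[-1.4219, -2.9266]  P^+=[0.6970 0.4391; 0.4391 0.8436]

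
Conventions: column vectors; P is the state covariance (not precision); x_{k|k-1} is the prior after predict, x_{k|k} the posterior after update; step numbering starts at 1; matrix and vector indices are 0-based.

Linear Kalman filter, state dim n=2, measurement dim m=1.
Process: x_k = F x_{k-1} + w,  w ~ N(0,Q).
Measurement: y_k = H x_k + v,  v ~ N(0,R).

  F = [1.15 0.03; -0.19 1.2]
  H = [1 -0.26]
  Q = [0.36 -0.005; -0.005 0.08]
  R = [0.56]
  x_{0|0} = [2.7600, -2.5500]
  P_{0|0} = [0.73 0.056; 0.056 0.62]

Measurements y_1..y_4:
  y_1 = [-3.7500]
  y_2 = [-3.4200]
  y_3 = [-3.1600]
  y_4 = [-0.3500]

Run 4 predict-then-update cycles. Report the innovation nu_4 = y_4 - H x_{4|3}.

step 1: x^-=[3.0975, -3.5844]  P^-=[1.3298 -0.0652; -0.0652 0.9736]  S=[1.9896]  K=[0.6769; -0.1600]  nu=[-7.7794]  x^+=[-2.1686, -2.3396]  P^+=[0.4182 0.1503; 0.1503 0.9227]
step 2: x^-=[-2.5641, -2.3954]  P^-=[0.9242 0.1434; 0.1434 1.3552]  S=[1.5013]  K=[0.5908; -0.1392]  nu=[-1.4787]  x^+=[-3.4377, -2.1896]  P^+=[0.4002 0.2668; 0.2668 1.3261]
step 3: x^-=[-4.0191, -1.9744]  P^-=[0.9089 0.3220; 0.3220 1.8824]  S=[1.4287]  K=[0.5776; -0.1172]  nu=[0.3457]  x^+=[-3.8194, -2.0149]  P^+=[0.4323 0.4187; 0.4187 1.8628]
step 4: x^-=[-4.4527, -1.6922]  P^-=[0.9623 0.5430; 0.5430 2.5871]  S=[1.4148]  K=[0.5804; -0.0916]  nu=[3.6628]  x^+=[-2.3270, -2.0277]  P^+=[0.4857 0.6182; 0.6182 2.5752]

innov = [3.6628]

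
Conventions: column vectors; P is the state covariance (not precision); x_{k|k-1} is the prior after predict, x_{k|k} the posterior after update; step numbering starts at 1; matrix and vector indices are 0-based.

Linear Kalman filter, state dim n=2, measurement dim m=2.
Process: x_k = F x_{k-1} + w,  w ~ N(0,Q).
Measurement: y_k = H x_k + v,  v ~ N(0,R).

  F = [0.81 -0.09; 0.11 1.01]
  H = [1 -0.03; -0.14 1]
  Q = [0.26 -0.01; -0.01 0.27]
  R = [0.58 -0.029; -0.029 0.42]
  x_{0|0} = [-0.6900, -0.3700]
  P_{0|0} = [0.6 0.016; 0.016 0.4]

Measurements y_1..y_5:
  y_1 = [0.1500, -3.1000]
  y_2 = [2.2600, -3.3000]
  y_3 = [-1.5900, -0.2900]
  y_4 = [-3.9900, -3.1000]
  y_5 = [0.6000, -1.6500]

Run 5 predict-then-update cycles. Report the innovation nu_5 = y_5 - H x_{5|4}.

innov = [1.6312, 0.9064]

step 1: x^-=[-0.5256, -0.4496]  P^-=[0.6546 0.0200; 0.0200 0.6889]  S=[1.2340 -0.1212; -0.1212 1.1161]  K=[0.5293 -0.0067; 0.0605 0.6213]  nu=[0.6621, -2.7240]  x^+=[-0.1569, -2.1019]  P^+=[0.3079 0.0250; 0.0250 0.2627]
step 2: x^-=[0.0621, -2.1401]  P^-=[0.4605 0.0137; 0.0137 0.5472]  S=[1.0402 -0.0961; -0.0961 0.9724]  K=[0.4415 -0.0085; 0.0497 0.5657]  nu=[2.1337, -1.1512]  x^+=[1.0140, -2.6853]  P^+=[0.2569 0.0196; 0.0196 0.2389]
step 3: x^-=[1.0631, -2.6007]  P^-=[0.4277 0.0070; 0.0070 0.5211]  S=[1.0077 -0.0975; -0.0975 0.9476]  K=[0.4230 -0.0123; 0.0450 0.5536]  nu=[-2.7311, 2.4595]  x^+=[-0.1224, -1.3620]  P^+=[0.2462 0.0170; 0.0170 0.2336]
step 4: x^-=[0.0235, -1.3891]  P^-=[0.4209 0.0045; 0.0045 0.5150]  S=[1.0011 -0.0989; -0.0989 0.9420]  K=[0.4190 -0.0138; 0.0434 0.5506]  nu=[-4.0551, -1.7077]  x^+=[-1.6519, -2.5054]  P^+=[0.2439 0.0162; 0.0162 0.2323]
step 5: x^-=[-1.1125, -2.7122]  P^-=[0.4195 0.0037; 0.0037 0.5135]  S=[0.9998 -0.0994; -0.0994 0.9407]  K=[0.4181 -0.0143; 0.0430 0.5499]  nu=[1.6312, 0.9064]  x^+=[-0.4435, -2.1437]  P^+=[0.2434 0.0159; 0.0159 0.2319]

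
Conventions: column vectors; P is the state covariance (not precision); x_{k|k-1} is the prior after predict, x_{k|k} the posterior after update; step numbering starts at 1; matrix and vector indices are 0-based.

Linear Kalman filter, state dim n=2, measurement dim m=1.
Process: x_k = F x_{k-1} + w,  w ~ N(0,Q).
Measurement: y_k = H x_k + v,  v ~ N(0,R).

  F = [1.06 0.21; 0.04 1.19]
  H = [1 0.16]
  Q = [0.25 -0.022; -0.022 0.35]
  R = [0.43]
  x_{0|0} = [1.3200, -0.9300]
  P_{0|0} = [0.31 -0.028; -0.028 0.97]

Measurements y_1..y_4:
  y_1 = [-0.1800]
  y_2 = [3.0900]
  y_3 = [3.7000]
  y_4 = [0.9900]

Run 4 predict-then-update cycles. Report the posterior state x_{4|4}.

x_post = [1.9711, -0.6263]

step 1: x^-=[1.2039, -1.0539]  P^-=[0.6286 0.1980; 0.1980 1.7214]  S=[1.1661]  K=[0.5663; 0.4060]  nu=[-1.2153]  x^+=[0.5157, -1.5473]  P^+=[0.2547 -0.0701; -0.0701 1.5292]
step 2: x^-=[0.2217, -1.8207]  P^-=[0.5724 0.2819; 0.2819 2.5093]  S=[1.1569]  K=[0.5338; 0.5908]  nu=[3.1596]  x^+=[1.9083, 0.0459]  P^+=[0.2428 -0.0829; -0.0829 2.1055]
step 3: x^-=[2.0324, 0.1309]  P^-=[0.5788 0.4092; 0.4092 3.3242]  S=[1.2248]  K=[0.5260; 0.7684]  nu=[1.6466]  x^+=[2.8985, 1.3961]  P^+=[0.2399 -0.0858; -0.0858 2.6010]
step 4: x^-=[3.3656, 1.7773]  P^-=[0.5961 0.5293; 0.5293 4.0255]  S=[1.2985]  K=[0.5243; 0.9036]  nu=[-2.6600]  x^+=[1.9711, -0.6263]  P^+=[0.2392 -0.0859; -0.0859 2.9653]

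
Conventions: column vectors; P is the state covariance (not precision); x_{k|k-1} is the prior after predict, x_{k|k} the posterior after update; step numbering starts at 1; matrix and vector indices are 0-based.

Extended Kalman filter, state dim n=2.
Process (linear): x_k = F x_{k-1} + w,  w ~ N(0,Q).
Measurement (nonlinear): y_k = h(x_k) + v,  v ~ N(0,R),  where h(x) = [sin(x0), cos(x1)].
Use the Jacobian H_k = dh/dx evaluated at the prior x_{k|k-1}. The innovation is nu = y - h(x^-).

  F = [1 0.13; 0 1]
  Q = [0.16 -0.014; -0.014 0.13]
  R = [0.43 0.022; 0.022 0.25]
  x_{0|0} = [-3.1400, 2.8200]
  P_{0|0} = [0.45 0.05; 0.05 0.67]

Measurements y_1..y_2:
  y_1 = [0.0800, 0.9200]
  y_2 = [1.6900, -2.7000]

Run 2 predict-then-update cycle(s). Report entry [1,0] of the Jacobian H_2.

H_jac[1,0] = 0.0000

step 1: x^-=[-2.7734, 2.8200]  P^-=[0.6343 0.1231; 0.1231 0.8000]  H_jac=[-0.9330 0.0000; 0.0000 -0.3161]  S=[0.9821 0.0583; 0.0583 0.3299]  K=[-0.6019 -0.0116; -0.0722 -0.7537]  nu=[0.4399, 1.8687]  x^+=[-3.0598, 1.3798]  P^+=[0.2777 0.0510; 0.0510 0.6011]
step 2: x^-=[-2.8804, 1.3798]  P^-=[0.4611 0.1152; 0.1152 0.7311]  H_jac=[-0.9661 0.0000; 0.0000 -0.9818]  S=[0.8604 0.1313; 0.1313 0.9548]  K=[-0.5104 -0.0483; -0.0150 -0.7498]  nu=[1.9482, -2.8898]  x^+=[-3.7353, 3.5174]  P^+=[0.2283 0.0237; 0.0237 0.1912]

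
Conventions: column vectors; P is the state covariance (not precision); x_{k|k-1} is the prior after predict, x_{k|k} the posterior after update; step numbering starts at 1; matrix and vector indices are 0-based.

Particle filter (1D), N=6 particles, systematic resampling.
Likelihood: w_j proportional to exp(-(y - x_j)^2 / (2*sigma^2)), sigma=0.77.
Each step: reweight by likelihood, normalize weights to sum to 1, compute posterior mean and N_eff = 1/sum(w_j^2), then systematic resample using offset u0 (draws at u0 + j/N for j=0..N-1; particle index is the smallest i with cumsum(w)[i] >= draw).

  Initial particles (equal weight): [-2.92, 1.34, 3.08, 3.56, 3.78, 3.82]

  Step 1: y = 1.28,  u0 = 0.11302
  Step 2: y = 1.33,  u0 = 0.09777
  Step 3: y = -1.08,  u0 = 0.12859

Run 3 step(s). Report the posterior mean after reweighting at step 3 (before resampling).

post_mean = 1.3400

step 1: w=[0.0000, 0.9197, 0.0600, 0.0115, 0.0047, 0.0040]  mean=1.4915  Neff=1.1769  idx=[1, 1, 1, 1, 1, 2]
step 2: w=[0.1970, 0.1970, 0.1970, 0.1970, 0.1970, 0.0149]  mean=1.3659  Neff=5.1464  idx=[0, 1, 2, 3, 3, 4]
step 3: w=[0.1667, 0.1667, 0.1667, 0.1667, 0.1667, 0.1667]  mean=1.3400  Neff=6.0000  idx=[0, 1, 2, 3, 4, 5]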